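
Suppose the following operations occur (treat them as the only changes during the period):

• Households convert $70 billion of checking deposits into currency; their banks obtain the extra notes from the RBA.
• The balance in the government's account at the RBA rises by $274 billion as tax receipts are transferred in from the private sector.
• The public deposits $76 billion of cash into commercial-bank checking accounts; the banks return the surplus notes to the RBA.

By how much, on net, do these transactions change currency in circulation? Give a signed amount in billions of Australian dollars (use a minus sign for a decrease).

-$6 billion

Currency withdrawal $70 billion: notes leave the central bank → +$70B.
Government account inflow $274 billion: no currency enters or leaves circulation → 0.
Currency deposit $76 billion: notes return to the central bank → −$76B.
Net: 70 + 0 − 76 = -$6 billion.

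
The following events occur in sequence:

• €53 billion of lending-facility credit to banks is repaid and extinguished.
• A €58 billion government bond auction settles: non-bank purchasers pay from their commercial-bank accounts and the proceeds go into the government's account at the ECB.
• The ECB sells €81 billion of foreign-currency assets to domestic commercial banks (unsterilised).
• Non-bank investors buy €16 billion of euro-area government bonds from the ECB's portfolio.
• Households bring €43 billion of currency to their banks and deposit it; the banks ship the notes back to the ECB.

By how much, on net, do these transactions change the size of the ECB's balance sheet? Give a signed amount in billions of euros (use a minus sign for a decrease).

Discount-window repayment €53 billion: an ECB asset is shed → −€53B.
Government account inflow €58 billion: only the composition of liabilities changes → 0.
FX sale €81 billion: an ECB asset is shed → −€81B.
Asset sale (to non-banks) €16 billion: an ECB asset is shed → −€16B.
Currency deposit €43 billion: only the composition of liabilities changes → 0.
Net: −53 + 0 − 81 − 16 + 0 = -€150 billion.

-€150 billion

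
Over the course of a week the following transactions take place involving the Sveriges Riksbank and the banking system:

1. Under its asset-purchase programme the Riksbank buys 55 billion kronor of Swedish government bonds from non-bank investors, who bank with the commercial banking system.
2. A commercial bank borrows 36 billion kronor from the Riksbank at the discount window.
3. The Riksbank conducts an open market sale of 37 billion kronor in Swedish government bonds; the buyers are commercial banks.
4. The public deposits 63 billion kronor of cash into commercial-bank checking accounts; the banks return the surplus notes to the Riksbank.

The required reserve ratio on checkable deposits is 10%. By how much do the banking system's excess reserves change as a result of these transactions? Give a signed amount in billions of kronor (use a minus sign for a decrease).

+105.2 billion

Asset purchase (from non-banks) 55 billion kronor: reserves +55B, deposits +55B.
Discount-window loan 36 billion kronor: reserves +36B, deposits 0.
OMO sale (to banks) 37 billion kronor: reserves −37B, deposits 0.
Currency deposit 63 billion kronor: reserves +63B, deposits +63B.
Totals: Δreserves = +117B, Δdeposits = +118B.
Δrequired reserves = 10% × +118B = +11.8B.
Δexcess reserves = Δreserves − Δrequired = +117B − (+11.8B) = +105.2 billion.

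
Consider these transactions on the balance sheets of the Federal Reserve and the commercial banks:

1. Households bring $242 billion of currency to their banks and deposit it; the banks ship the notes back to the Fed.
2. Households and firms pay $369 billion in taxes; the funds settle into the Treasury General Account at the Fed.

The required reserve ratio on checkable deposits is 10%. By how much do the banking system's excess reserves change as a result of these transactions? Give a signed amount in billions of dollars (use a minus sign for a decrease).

Currency deposit $242 billion: reserves +$242B, deposits +$242B.
Government account inflow $369 billion: reserves −$369B, deposits −$369B.
Totals: Δreserves = −$127B, Δdeposits = −$127B.
Δrequired reserves = 10% × −$127B = −$12.7B.
Δexcess reserves = Δreserves − Δrequired = −$127B − (−$12.7B) = -$114.3 billion.

-$114.3 billion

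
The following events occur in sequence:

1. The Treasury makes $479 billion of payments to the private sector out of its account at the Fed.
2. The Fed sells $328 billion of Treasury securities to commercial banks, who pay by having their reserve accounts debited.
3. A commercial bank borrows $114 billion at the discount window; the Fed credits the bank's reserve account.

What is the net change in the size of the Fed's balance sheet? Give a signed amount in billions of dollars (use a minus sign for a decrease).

-$214 billion

Government spending $479 billion: only the composition of liabilities changes → 0.
OMO sale (to banks) $328 billion: a Fed asset is shed → −$328B.
Discount-window loan $114 billion: a Fed asset is acquired → +$114B.
Net: 0 − 328 + 114 = -$214 billion.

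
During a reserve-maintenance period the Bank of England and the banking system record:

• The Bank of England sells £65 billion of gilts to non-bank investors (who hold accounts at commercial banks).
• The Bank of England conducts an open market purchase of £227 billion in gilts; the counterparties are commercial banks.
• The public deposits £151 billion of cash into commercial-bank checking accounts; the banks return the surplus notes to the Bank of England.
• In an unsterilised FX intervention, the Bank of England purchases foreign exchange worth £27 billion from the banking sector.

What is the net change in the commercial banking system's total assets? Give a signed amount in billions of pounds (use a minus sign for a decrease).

Bank of England balance sheet:
  Assets:      Securities +£162B, Foreign assets +£27B
  Liabilities: Bank reserves +£340B, Currency in circulation −£151B
Commercial banking system:
  Assets:      Reserves at CB +£340B, Securities −£227B, Foreign assets −£27B
  Liabilities: Checkable deposits +£86B
Change in total bank assets = +£86 billion.

+£86 billion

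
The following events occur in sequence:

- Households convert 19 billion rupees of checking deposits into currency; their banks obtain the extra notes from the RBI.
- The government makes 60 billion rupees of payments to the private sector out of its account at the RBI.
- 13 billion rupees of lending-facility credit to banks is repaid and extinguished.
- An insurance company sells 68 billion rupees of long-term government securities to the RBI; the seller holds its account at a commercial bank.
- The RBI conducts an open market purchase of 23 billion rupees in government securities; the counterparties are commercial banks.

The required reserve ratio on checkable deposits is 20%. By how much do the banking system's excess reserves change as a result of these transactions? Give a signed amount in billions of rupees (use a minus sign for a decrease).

Currency withdrawal 19 billion rupees: reserves −19B, deposits −19B.
Government spending 60 billion rupees: reserves +60B, deposits +60B.
Discount-window repayment 13 billion rupees: reserves −13B, deposits 0.
Asset purchase (from non-banks) 68 billion rupees: reserves +68B, deposits +68B.
OMO purchase (from banks) 23 billion rupees: reserves +23B, deposits 0.
Totals: Δreserves = +119B, Δdeposits = +109B.
Δrequired reserves = 20% × +109B = +21.8B.
Δexcess reserves = Δreserves − Δrequired = +119B − (+21.8B) = +97.2 billion.

+97.2 billion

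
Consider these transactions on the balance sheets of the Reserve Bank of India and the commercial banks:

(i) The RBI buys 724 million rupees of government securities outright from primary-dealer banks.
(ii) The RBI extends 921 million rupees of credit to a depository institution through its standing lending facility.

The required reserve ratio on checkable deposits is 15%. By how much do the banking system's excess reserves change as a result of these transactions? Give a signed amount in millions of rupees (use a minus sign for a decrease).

+1645 million

OMO purchase (from banks) 724 million rupees: reserves +724M, deposits 0.
Discount-window loan 921 million rupees: reserves +921M, deposits 0.
Totals: Δreserves = +1645M, Δdeposits = 0.
Δrequired reserves = 15% × 0 = 0.
Δexcess reserves = Δreserves − Δrequired = +1645M − (0) = +1645 million.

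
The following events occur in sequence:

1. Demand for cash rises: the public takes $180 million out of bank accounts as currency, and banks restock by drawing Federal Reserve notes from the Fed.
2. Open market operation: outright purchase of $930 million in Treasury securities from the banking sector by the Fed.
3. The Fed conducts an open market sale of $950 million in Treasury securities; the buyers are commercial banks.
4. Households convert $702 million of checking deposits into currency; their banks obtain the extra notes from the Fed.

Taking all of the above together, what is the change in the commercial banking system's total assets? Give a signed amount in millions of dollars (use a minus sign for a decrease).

-$882 million

Fed balance sheet:
  Assets:      Securities −$20M
  Liabilities: Bank reserves −$902M, Currency in circulation +$882M
Commercial banking system:
  Assets:      Reserves at CB −$902M, Securities +$20M
  Liabilities: Checkable deposits −$882M
Change in total bank assets = -$882 million.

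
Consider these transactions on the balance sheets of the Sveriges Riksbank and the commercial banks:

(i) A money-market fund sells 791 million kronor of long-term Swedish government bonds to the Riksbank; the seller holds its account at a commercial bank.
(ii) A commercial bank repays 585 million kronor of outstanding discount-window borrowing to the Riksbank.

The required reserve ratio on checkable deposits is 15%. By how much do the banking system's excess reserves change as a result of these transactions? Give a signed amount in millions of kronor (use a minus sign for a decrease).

+87.35 million

Asset purchase (from non-banks) 791 million kronor: reserves +791M, deposits +791M.
Discount-window repayment 585 million kronor: reserves −585M, deposits 0.
Totals: Δreserves = +206M, Δdeposits = +791M.
Δrequired reserves = 15% × +791M = +118.65M.
Δexcess reserves = Δreserves − Δrequired = +206M − (+118.65M) = +87.35 million.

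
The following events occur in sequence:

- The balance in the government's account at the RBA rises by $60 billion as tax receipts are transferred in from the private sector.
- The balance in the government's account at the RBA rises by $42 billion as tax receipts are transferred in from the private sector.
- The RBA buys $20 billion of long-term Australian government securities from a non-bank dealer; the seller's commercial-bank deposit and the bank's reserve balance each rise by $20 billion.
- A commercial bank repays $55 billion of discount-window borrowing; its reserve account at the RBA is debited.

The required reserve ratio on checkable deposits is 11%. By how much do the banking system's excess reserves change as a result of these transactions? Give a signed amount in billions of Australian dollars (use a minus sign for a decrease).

Government account inflow $60 billion: reserves −$60B, deposits −$60B.
Government account inflow $42 billion: reserves −$42B, deposits −$42B.
Asset purchase (from non-banks) $20 billion: reserves +$20B, deposits +$20B.
Discount-window repayment $55 billion: reserves −$55B, deposits 0.
Totals: Δreserves = −$137B, Δdeposits = −$82B.
Δrequired reserves = 11% × −$82B = −$9.02B.
Δexcess reserves = Δreserves − Δrequired = −$137B − (−$9.02B) = -$127.98 billion.

-$127.98 billion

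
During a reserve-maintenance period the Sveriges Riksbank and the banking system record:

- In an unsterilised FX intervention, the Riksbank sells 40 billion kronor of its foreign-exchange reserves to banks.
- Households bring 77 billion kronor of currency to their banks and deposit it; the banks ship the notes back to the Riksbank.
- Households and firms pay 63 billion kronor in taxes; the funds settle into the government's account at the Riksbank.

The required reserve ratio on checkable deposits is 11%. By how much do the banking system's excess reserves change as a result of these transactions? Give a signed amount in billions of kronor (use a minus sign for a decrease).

-27.54 billion

FX sale 40 billion kronor: reserves −40B, deposits 0.
Currency deposit 77 billion kronor: reserves +77B, deposits +77B.
Government account inflow 63 billion kronor: reserves −63B, deposits −63B.
Totals: Δreserves = −26B, Δdeposits = +14B.
Δrequired reserves = 11% × +14B = +1.54B.
Δexcess reserves = Δreserves − Δrequired = −26B − (+1.54B) = -27.54 billion.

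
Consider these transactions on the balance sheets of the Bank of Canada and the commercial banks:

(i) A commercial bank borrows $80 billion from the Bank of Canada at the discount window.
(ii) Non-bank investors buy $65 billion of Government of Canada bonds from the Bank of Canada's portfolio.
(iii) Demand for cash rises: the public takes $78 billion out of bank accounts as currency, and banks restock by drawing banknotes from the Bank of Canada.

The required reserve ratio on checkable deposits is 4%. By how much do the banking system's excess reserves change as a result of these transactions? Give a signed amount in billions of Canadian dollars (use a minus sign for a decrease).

-$57.28 billion

Discount-window loan $80 billion: reserves +$80B, deposits 0.
Asset sale (to non-banks) $65 billion: reserves −$65B, deposits −$65B.
Currency withdrawal $78 billion: reserves −$78B, deposits −$78B.
Totals: Δreserves = −$63B, Δdeposits = −$143B.
Δrequired reserves = 4% × −$143B = −$5.72B.
Δexcess reserves = Δreserves − Δrequired = −$63B − (−$5.72B) = -$57.28 billion.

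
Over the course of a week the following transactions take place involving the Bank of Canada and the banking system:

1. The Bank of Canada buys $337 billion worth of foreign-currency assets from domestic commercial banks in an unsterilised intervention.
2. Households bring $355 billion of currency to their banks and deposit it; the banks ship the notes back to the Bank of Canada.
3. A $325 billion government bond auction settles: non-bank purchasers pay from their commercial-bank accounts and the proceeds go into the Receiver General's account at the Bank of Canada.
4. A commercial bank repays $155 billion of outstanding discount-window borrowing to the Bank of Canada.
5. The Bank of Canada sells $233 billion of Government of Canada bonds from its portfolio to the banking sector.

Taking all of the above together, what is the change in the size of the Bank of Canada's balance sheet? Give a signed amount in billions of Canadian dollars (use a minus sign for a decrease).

-$51 billion

FX purchase $337 billion: a Bank of Canada asset is acquired → +$337B.
Currency deposit $355 billion: only the composition of liabilities changes → 0.
Government account inflow $325 billion: only the composition of liabilities changes → 0.
Discount-window repayment $155 billion: a Bank of Canada asset is shed → −$155B.
OMO sale (to banks) $233 billion: a Bank of Canada asset is shed → −$233B.
Net: 337 + 0 + 0 − 155 − 233 = -$51 billion.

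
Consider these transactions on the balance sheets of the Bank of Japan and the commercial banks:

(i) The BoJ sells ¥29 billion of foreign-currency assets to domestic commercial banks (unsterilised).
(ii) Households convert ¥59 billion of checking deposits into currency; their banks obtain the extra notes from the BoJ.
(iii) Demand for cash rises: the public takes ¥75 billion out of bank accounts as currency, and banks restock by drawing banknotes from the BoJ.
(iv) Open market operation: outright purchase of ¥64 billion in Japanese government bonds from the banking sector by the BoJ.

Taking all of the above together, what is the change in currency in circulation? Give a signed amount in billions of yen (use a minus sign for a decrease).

BoJ balance sheet:
  Assets:      Securities +¥64B, Foreign assets −¥29B
  Liabilities: Bank reserves −¥99B, Currency in circulation +¥134B
So the change in currency in circulation is +¥134 billion.

+¥134 billion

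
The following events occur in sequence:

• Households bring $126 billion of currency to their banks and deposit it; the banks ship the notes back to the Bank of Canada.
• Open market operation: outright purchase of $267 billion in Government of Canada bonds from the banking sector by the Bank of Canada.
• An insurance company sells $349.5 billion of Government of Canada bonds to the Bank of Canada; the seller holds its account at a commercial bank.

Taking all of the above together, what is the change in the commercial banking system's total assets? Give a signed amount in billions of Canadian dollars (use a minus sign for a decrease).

+$475.5 billion

Currency deposit $126 billion: bank balance sheets expand → +$126B.
OMO purchase (from banks) $267 billion: just an asset swap on bank balance sheets → 0.
Asset purchase (from non-banks) $349.5 billion: bank balance sheets expand → +$349.5B.
Net: 126 + 0 + 349.5 = +$475.5 billion.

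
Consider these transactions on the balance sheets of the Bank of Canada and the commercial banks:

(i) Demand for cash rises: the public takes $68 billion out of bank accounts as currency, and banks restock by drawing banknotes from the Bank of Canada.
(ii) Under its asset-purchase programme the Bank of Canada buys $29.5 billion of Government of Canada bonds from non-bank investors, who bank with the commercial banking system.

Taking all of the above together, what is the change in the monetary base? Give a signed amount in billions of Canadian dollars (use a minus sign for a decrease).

Currency withdrawal $68 billion: just a shift between currency and reserves — both are base money → 0.
Asset purchase (from non-banks) $29.5 billion: Bank of Canada balance sheet expands → +$29.5B.
Net: 0 + 29.5 = +$29.5 billion.

+$29.5 billion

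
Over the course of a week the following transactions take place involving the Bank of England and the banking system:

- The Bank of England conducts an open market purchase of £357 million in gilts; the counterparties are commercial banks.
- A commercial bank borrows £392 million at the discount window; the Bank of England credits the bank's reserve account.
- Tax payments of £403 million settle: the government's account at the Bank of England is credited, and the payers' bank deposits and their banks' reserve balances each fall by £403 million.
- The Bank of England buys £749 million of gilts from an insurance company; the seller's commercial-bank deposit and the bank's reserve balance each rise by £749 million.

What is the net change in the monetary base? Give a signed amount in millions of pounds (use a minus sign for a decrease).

+£1095 million

OMO purchase (from banks) £357 million: Bank of England balance sheet expands → +£357M.
Discount-window loan £392 million: Bank of England balance sheet expands → +£392M.
Government account inflow £403 million: reserves shift to a non-base liability → −£403M.
Asset purchase (from non-banks) £749 million: Bank of England balance sheet expands → +£749M.
Net: 357 + 392 − 403 + 749 = +£1095 million.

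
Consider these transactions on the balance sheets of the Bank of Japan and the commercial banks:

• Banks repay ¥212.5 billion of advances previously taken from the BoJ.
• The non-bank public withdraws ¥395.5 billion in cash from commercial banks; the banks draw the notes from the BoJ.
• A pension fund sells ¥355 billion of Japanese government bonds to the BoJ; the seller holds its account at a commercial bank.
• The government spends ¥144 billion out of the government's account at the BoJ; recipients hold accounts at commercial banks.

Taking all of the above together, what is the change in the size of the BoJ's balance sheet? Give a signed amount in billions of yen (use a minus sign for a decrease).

Discount-window repayment ¥212.5 billion: a BoJ asset is shed → −¥212.5B.
Currency withdrawal ¥395.5 billion: only the composition of liabilities changes → 0.
Asset purchase (from non-banks) ¥355 billion: a BoJ asset is acquired → +¥355B.
Government spending ¥144 billion: only the composition of liabilities changes → 0.
Net: −212.5 + 0 + 355 + 0 = +¥142.5 billion.

+¥142.5 billion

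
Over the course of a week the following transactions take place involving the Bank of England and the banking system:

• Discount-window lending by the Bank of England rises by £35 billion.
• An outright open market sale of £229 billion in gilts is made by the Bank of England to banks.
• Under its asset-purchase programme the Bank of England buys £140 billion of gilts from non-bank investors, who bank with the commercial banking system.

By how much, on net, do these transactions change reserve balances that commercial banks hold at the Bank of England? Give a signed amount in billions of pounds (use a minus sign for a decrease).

Bank of England balance sheet:
  Assets:      Securities −£89B, Loans to banks +£35B
  Liabilities: Bank reserves −£54B
So the change in reserve balances that commercial banks hold at the Bank of England is -£54 billion.

-£54 billion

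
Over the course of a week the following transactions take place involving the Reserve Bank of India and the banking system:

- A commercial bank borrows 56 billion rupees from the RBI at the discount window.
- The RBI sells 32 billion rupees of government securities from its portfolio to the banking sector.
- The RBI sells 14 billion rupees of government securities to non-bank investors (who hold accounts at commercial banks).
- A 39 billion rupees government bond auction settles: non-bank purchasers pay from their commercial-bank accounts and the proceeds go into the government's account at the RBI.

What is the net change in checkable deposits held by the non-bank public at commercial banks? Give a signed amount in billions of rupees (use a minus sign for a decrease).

-53 billion

RBI balance sheet:
  Assets:      Securities −46B, Loans to banks +56B
  Liabilities: Bank reserves −29B, Government deposits +39B
Commercial banking system:
  Assets:      Reserves at CB −29B, Securities +32B
  Liabilities: Checkable deposits −53B, Borrowings from CB +56B
So the change in checkable deposits held by the non-bank public at commercial banks is -53 billion.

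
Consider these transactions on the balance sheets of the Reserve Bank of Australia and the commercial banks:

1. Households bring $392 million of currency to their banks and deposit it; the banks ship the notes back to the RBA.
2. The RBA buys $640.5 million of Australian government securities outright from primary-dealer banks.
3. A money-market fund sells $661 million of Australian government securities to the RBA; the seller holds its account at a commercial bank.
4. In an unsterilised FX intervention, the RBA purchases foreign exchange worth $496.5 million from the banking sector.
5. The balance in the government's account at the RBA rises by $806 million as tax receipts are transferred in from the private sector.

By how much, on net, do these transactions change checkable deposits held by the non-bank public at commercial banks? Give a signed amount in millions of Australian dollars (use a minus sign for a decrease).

RBA balance sheet:
  Assets:      Securities +$1301.5M, Foreign assets +$496.5M
  Liabilities: Bank reserves +$1384M, Currency in circulation −$392M, Government deposits +$806M
Commercial banking system:
  Assets:      Reserves at CB +$1384M, Securities −$640.5M, Foreign assets −$496.5M
  Liabilities: Checkable deposits +$247M
So the change in checkable deposits held by the non-bank public at commercial banks is +$247 million.

+$247 million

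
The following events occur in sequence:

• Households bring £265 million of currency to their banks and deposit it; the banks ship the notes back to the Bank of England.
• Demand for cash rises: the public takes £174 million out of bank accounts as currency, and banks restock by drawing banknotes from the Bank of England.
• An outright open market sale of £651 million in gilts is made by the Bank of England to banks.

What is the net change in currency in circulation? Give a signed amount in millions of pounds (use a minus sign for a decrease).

Currency deposit £265 million: notes return to the central bank → −£265M.
Currency withdrawal £174 million: notes leave the central bank → +£174M.
OMO sale (to banks) £651 million: no currency enters or leaves circulation → 0.
Net: −265 + 174 + 0 = -£91 million.

-£91 million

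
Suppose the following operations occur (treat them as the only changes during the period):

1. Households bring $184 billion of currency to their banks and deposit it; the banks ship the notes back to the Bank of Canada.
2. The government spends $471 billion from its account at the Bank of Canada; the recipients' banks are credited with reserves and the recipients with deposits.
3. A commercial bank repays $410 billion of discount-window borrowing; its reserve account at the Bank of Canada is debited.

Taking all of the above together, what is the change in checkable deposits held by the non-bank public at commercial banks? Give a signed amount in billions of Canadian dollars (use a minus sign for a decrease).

Currency deposit $184 billion: non-bank counterparties' bank balances rise → +$184B.
Government spending $471 billion: non-bank counterparties' bank balances rise → +$471B.
Discount-window repayment $410 billion: the counterparty is a bank, so public deposits are unchanged → 0.
Net: 184 + 471 + 0 = +$655 billion.

+$655 billion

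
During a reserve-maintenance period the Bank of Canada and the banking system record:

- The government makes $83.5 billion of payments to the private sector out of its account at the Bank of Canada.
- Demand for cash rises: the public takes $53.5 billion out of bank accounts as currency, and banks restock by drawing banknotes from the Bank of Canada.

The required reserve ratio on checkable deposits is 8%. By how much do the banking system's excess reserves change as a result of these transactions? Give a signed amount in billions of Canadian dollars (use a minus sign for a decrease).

Government spending $83.5 billion: reserves +$83.5B, deposits +$83.5B.
Currency withdrawal $53.5 billion: reserves −$53.5B, deposits −$53.5B.
Totals: Δreserves = +$30B, Δdeposits = +$30B.
Δrequired reserves = 8% × +$30B = +$2.4B.
Δexcess reserves = Δreserves − Δrequired = +$30B − (+$2.4B) = +$27.6 billion.

+$27.6 billion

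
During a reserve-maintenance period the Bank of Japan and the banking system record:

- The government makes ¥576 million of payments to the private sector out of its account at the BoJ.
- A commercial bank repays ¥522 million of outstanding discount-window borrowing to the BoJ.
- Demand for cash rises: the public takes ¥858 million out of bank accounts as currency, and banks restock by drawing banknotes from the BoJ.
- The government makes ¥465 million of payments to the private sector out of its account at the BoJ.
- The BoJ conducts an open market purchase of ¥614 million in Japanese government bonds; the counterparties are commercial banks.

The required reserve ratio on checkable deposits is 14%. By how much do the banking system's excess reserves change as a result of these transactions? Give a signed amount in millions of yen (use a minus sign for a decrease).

+¥249.38 million

Government spending ¥576 million: reserves +¥576M, deposits +¥576M.
Discount-window repayment ¥522 million: reserves −¥522M, deposits 0.
Currency withdrawal ¥858 million: reserves −¥858M, deposits −¥858M.
Government spending ¥465 million: reserves +¥465M, deposits +¥465M.
OMO purchase (from banks) ¥614 million: reserves +¥614M, deposits 0.
Totals: Δreserves = +¥275M, Δdeposits = +¥183M.
Δrequired reserves = 14% × +¥183M = +¥25.62M.
Δexcess reserves = Δreserves − Δrequired = +¥275M − (+¥25.62M) = +¥249.38 million.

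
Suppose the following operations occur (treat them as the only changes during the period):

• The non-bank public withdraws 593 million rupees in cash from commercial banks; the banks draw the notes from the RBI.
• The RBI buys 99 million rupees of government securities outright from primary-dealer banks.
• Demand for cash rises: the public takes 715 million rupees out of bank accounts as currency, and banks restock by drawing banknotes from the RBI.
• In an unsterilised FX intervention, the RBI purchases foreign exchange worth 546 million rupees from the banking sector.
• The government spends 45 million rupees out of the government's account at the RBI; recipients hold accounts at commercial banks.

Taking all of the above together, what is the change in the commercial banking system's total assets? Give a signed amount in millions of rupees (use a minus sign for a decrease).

Currency withdrawal 593 million rupees: bank balance sheets shrink → −593M.
OMO purchase (from banks) 99 million rupees: just an asset swap on bank balance sheets → 0.
Currency withdrawal 715 million rupees: bank balance sheets shrink → −715M.
FX purchase 546 million rupees: just an asset swap on bank balance sheets → 0.
Government spending 45 million rupees: bank balance sheets expand → +45M.
Net: −593 + 0 − 715 + 0 + 45 = -1263 million.

-1263 million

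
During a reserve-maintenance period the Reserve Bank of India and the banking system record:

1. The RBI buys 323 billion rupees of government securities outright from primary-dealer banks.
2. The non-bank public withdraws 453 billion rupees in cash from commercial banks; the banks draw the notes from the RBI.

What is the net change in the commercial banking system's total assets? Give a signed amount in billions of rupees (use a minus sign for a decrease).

-453 billion

OMO purchase (from banks) 323 billion rupees: just an asset swap on bank balance sheets → 0.
Currency withdrawal 453 billion rupees: bank balance sheets shrink → −453B.
Net: 0 − 453 = -453 billion.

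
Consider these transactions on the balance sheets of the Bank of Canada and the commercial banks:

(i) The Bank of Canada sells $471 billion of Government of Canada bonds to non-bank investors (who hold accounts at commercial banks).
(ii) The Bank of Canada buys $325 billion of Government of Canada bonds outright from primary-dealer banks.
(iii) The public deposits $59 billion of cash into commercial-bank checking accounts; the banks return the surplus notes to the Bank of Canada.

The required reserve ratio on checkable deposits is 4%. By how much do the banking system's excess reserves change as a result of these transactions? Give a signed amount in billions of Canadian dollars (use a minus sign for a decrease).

-$70.52 billion

Asset sale (to non-banks) $471 billion: reserves −$471B, deposits −$471B.
OMO purchase (from banks) $325 billion: reserves +$325B, deposits 0.
Currency deposit $59 billion: reserves +$59B, deposits +$59B.
Totals: Δreserves = −$87B, Δdeposits = −$412B.
Δrequired reserves = 4% × −$412B = −$16.48B.
Δexcess reserves = Δreserves − Δrequired = −$87B − (−$16.48B) = -$70.52 billion.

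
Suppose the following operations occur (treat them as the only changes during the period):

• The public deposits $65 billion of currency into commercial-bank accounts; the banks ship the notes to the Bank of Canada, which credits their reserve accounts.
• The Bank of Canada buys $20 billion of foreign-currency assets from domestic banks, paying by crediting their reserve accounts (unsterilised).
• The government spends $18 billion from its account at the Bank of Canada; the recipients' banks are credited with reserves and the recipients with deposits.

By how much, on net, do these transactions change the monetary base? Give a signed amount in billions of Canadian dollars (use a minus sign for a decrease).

+$38 billion

Currency deposit $65 billion: just a shift between currency and reserves — both are base money → 0.
FX purchase $20 billion: Bank of Canada balance sheet expands → +$20B.
Government spending $18 billion: a non-base liability converts back to reserves → +$18B.
Net: 0 + 20 + 18 = +$38 billion.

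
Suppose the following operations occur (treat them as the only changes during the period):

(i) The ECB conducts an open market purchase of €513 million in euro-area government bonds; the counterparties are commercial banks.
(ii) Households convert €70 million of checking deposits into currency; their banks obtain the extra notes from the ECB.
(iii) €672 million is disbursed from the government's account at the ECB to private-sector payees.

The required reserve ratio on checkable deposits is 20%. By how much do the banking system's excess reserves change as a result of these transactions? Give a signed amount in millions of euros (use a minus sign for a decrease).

+€994.6 million

OMO purchase (from banks) €513 million: reserves +€513M, deposits 0.
Currency withdrawal €70 million: reserves −€70M, deposits −€70M.
Government spending €672 million: reserves +€672M, deposits +€672M.
Totals: Δreserves = +€1115M, Δdeposits = +€602M.
Δrequired reserves = 20% × +€602M = +€120.4M.
Δexcess reserves = Δreserves − Δrequired = +€1115M − (+€120.4M) = +€994.6 million.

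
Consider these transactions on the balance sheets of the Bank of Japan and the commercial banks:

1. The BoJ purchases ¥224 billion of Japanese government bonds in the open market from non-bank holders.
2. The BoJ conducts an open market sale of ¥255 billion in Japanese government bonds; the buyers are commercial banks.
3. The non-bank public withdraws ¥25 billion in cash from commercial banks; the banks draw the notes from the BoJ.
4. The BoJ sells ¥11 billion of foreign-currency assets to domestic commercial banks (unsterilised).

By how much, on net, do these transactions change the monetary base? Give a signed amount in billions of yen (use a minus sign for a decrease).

-¥42 billion

BoJ balance sheet:
  Assets:      Securities −¥31B, Foreign assets −¥11B
  Liabilities: Bank reserves −¥67B, Currency in circulation +¥25B
Commercial banking system:
  Assets:      Reserves at CB −¥67B, Securities +¥255B, Foreign assets +¥11B
  Liabilities: Checkable deposits +¥199B
Monetary base = currency + reserves: +¥25B + (−¥67B) = -¥42 billion.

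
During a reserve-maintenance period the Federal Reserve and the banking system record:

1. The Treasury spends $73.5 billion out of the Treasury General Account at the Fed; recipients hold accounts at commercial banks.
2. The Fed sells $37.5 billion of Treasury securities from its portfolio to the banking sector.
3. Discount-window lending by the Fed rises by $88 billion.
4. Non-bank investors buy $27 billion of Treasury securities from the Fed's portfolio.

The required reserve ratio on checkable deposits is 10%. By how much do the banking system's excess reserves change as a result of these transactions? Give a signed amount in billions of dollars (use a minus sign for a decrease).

+$92.35 billion

Government spending $73.5 billion: reserves +$73.5B, deposits +$73.5B.
OMO sale (to banks) $37.5 billion: reserves −$37.5B, deposits 0.
Discount-window loan $88 billion: reserves +$88B, deposits 0.
Asset sale (to non-banks) $27 billion: reserves −$27B, deposits −$27B.
Totals: Δreserves = +$97B, Δdeposits = +$46.5B.
Δrequired reserves = 10% × +$46.5B = +$4.65B.
Δexcess reserves = Δreserves − Δrequired = +$97B − (+$4.65B) = +$92.35 billion.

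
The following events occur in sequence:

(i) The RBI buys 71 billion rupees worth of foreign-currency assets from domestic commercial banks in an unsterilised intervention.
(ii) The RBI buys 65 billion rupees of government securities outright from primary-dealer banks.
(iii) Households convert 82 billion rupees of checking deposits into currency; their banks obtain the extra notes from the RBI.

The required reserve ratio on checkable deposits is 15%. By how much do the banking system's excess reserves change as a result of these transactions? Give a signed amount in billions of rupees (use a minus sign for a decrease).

+66.3 billion

FX purchase 71 billion rupees: reserves +71B, deposits 0.
OMO purchase (from banks) 65 billion rupees: reserves +65B, deposits 0.
Currency withdrawal 82 billion rupees: reserves −82B, deposits −82B.
Totals: Δreserves = +54B, Δdeposits = −82B.
Δrequired reserves = 15% × −82B = −12.3B.
Δexcess reserves = Δreserves − Δrequired = +54B − (−12.3B) = +66.3 billion.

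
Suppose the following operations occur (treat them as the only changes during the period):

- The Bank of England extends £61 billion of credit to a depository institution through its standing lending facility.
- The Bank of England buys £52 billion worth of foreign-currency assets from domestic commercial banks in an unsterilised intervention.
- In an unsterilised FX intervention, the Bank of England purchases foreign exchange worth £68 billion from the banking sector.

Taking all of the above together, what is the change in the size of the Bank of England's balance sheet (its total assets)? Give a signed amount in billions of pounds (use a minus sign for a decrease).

+£181 billion

Discount-window loan £61 billion: a Bank of England asset is acquired → +£61B.
FX purchase £52 billion: a Bank of England asset is acquired → +£52B.
FX purchase £68 billion: a Bank of England asset is acquired → +£68B.
Net: 61 + 52 + 68 = +£181 billion.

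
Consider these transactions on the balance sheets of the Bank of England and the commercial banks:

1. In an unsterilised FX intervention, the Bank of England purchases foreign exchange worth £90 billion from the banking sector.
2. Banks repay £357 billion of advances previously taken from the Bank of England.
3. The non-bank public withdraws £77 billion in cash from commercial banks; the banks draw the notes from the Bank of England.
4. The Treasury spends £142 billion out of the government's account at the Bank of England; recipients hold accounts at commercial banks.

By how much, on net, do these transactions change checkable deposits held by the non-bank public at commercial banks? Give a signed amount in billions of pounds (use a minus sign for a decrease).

+£65 billion

FX purchase £90 billion: the counterparty is a bank, so public deposits are unchanged → 0.
Discount-window repayment £357 billion: the counterparty is a bank, so public deposits are unchanged → 0.
Currency withdrawal £77 billion: non-bank counterparties' bank balances fall → −£77B.
Government spending £142 billion: non-bank counterparties' bank balances rise → +£142B.
Net: 0 + 0 − 77 + 142 = +£65 billion.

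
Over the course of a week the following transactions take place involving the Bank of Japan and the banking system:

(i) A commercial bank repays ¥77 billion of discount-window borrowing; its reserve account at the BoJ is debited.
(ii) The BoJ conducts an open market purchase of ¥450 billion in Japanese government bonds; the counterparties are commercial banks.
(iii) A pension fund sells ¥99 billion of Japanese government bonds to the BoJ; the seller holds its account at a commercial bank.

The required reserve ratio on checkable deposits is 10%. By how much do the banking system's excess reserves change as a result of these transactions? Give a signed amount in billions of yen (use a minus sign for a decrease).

Discount-window repayment ¥77 billion: reserves −¥77B, deposits 0.
OMO purchase (from banks) ¥450 billion: reserves +¥450B, deposits 0.
Asset purchase (from non-banks) ¥99 billion: reserves +¥99B, deposits +¥99B.
Totals: Δreserves = +¥472B, Δdeposits = +¥99B.
Δrequired reserves = 10% × +¥99B = +¥9.9B.
Δexcess reserves = Δreserves − Δrequired = +¥472B − (+¥9.9B) = +¥462.1 billion.

+¥462.1 billion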